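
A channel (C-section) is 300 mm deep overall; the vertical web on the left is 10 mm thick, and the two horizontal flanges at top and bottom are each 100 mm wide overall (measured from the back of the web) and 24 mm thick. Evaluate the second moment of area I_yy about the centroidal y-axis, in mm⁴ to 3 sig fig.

I_yy ≈ 7.37 × 10⁶ mm⁴

Treat the section as a set of non-overlapping primitives; coordinates are from the bounding-box lower-left.
Web: 10 × 300, A = 3 000 mm², x = 5 mm, Ī = 25 000 mm⁴.
Top flange (beyond web): 90 × 24, A = 2 160 mm², x = 55 mm, Ī = 1 458 000 mm⁴.
Bottom flange (beyond web): 90 × 24, A = 2 160 mm², x = 55 mm, Ī = 1 458 000 mm⁴.
Centroid: x̄ = ΣA·x / ΣA = 34.508 mm.
Transfer each piece to the centroidal y-axis using Ī + A·d² with d = x − 34.508:
  web: d = -29.508 mm → contributes +2 637 201 mm⁴
  top flange (beyond web): d = 20.492 mm → contributes +2 365 014 mm⁴
  bottom flange (beyond web): d = 20.492 mm → contributes +2 365 014 mm⁴
Total I = 7 367 230 mm⁴.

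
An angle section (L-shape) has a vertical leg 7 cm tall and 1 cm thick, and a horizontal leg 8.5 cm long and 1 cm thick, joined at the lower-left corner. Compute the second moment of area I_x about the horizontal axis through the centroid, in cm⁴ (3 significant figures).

I_x ≈ 61.8 cm⁴

Treat the section as a set of non-overlapping primitives; coordinates are from the bounding-box lower-left.
Vertical leg: 1 × 7, A = 7 cm², y = 3.5 cm, Ī = 28.583 cm⁴.
Horizontal leg (remainder): 7.5 × 1, A = 7.5 cm², y = 0.5 cm, Ī = 0.625 cm⁴.
Centroid: ȳ = ΣA·y / ΣA = 1.9483 cm.
Transfer each piece to the horizontal axis through the centroid using Ī + A·d² with d = y − 1.9483:
  vertical leg: d = 1.5517 cm → contributes +45.438 cm⁴
  horizontal leg (remainder): d = -1.4483 cm → contributes +16.356 cm⁴
Total I = 61.795 cm⁴.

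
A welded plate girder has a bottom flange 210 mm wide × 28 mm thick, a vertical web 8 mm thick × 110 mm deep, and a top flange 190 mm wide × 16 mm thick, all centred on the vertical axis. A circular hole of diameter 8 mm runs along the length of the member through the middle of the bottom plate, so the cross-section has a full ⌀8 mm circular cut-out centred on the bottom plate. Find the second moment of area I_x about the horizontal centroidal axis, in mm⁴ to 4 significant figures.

I_x ≈ 3.660 × 10⁷ mm⁴

Treat the section as a set of non-overlapping primitives; coordinates are from the bounding-box lower-left.
Bottom plate: 210 × 28, A = 5 880 mm², y = 14 mm, Ī = 384 160 mm⁴.
Web plate: 8 × 110, A = 880 mm², y = 83 mm, Ī = 887 333 mm⁴.
Top plate: 190 × 16, A = 3 040 mm², y = 146 mm, Ī = 64853.3 mm⁴.
Hole (subtracted): ⌀8, A = 50.2655 mm², y = 14 mm, Ī = 201.062 mm⁴.
Centroid: ȳ = ΣA·y / ΣA = 61.3859 mm.
Transfer each piece to the horizontal centroidal axis using Ī + A·d² with d = y − 61.3859:
  bottom plate: d = -47.3859 mm → contributes +13 587 253 mm⁴
  web plate: d = 21.6141 mm → contributes +1 298 442 mm⁴
  top plate: d = 84.6141 mm → contributes +21 829 870 mm⁴
  hole: d = -47.3859 mm → contributes −113 068 mm⁴
Total I = 36 602 497 mm⁴.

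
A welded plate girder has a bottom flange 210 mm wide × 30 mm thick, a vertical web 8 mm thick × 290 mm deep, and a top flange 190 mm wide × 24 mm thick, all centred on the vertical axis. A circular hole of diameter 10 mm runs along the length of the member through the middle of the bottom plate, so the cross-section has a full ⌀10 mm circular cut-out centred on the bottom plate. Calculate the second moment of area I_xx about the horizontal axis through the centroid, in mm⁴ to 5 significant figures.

Treat the section as a set of non-overlapping primitives; coordinates are from the bounding-box lower-left.
Bottom plate: 210 × 30, A = 6 300 mm², y = 15 mm, Ī = 472 500 mm⁴.
Web plate: 8 × 290, A = 2 320 mm², y = 175 mm, Ī = 16 259 333 mm⁴.
Top plate: 190 × 24, A = 4 560 mm², y = 332 mm, Ī = 218 880 mm⁴.
Hole (subtracted): ⌀10, A = 78.53982 mm², y = 15 mm, Ī = 490.8739 mm⁴.
Centroid: ȳ = ΣA·y / ΣA = 153.6655 mm.
Transfer each piece to the horizontal axis through the centroid using Ī + A·d² with d = y − 153.6655:
  bottom plate: d = -138.6655 mm → contributes +121 609 591 mm⁴
  web plate: d = 21.33454 mm → contributes +17 315 311 mm⁴
  top plate: d = 178.3345 mm → contributes +145 241 510 mm⁴
  hole: d = -138.6655 mm → contributes −1 510 663 mm⁴
Total I = 282 655 748 mm⁴.

I_xx ≈ 2.8266 × 10⁸ mm⁴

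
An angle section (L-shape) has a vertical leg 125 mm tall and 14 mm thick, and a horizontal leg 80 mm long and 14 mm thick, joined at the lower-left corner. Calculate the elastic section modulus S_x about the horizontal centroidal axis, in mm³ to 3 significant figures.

Treat the section as a set of non-overlapping primitives; coordinates are from the bounding-box lower-left.
Vertical leg: 14 × 125, A = 1 750 mm², y = 62.5 mm, Ī = 2 278 646 mm⁴.
Horizontal leg (remainder): 66 × 14, A = 924 mm², y = 7 mm, Ī = 15 092 mm⁴.
Centroid: ȳ = ΣA·y / ΣA = 43.322 mm.
Transfer each piece to the horizontal centroidal axis using Ī + A·d² with d = y − 43.322:
  vertical leg: d = 19.178 mm → contributes +2 922 289 mm⁴
  horizontal leg (remainder): d = -36.322 mm → contributes +1 234 113 mm⁴
Total I = 4 156 402 mm⁴.
Extreme fibre distance c = 81.678 mm; S = I/c = 50 888 mm³.

S_x ≈ 5.09 × 10⁴ mm³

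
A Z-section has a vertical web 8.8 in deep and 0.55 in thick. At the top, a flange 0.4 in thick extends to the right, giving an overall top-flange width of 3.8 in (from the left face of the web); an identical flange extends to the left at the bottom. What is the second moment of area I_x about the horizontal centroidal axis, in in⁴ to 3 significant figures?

Split into non-overlapping primitives; take the origin at the lower-left of the bounding box.
Web: 0.55 × 8.8, A = 4.84 in², y = 4.4 in, Ī = 31.234 in⁴.
Top flange (beyond web): 3.25 × 0.4, A = 1.3 in², y = 8.6 in, Ī = 0.017333 in⁴.
Bottom flange (beyond web): 3.25 × 0.4, A = 1.3 in², y = 0.2 in, Ī = 0.017333 in⁴.
Centroid: ȳ = ΣA·y / ΣA = 4.4 in.
Transfer each piece to the horizontal centroidal axis using Ī + A·d² with d = y − 4.4:
  web: d = 0 in → contributes +31.234 in⁴
  top flange (beyond web): d = 4.2 in → contributes +22.949 in⁴
  bottom flange (beyond web): d = -4.2 in → contributes +22.949 in⁴
Total I = 77.133 in⁴.

I_x ≈ 77.1 in⁴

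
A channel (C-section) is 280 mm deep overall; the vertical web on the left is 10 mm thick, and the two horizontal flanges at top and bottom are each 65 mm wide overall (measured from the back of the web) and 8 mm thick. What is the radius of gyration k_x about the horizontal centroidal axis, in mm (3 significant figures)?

k_x ≈ 96.9 mm

Decompose the section into non-overlapping parts with the origin at the bottom-left of its bounding rectangle.
Web: 10 × 280, A = 2 800 mm², y = 140 mm, Ī = 18 293 333 mm⁴.
Top flange (beyond web): 55 × 8, A = 440 mm², y = 276 mm, Ī = 2346.7 mm⁴.
Bottom flange (beyond web): 55 × 8, A = 440 mm², y = 4 mm, Ī = 2346.7 mm⁴.
By symmetry the centroid is at mid-height, ȳ = 140 mm.
Transfer each piece to the horizontal centroidal axis using Ī + A·d² with d = y − 140:
  web: d = 0 mm → contributes +18 293 333 mm⁴
  top flange (beyond web): d = 136 mm → contributes +8 140 587 mm⁴
  bottom flange (beyond web): d = -136 mm → contributes +8 140 587 mm⁴
Total I = 34 574 507 mm⁴.
Radius of gyration: k = √(I/A) = √(34 574 507 / 3 680) = 96.929 mm.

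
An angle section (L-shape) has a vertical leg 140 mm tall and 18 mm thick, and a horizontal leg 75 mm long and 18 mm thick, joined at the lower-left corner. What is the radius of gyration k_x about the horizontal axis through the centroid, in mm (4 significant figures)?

Break the section into simple shapes (no overlaps), measuring from the bottom-left corner of the bounding box.
Vertical leg: 18 × 140, A = 2 520 mm², y = 70 mm, Ī = 4 116 000 mm⁴.
Horizontal leg (remainder): 57 × 18, A = 1 026 mm², y = 9 mm, Ī = 27 702 mm⁴.
Centroid: ȳ = ΣA·y / ΣA = 52.3503 mm.
Transfer each piece to the horizontal axis through the centroid using Ī + A·d² with d = y − 52.3503:
  vertical leg: d = 17.6497 mm → contributes +4 901 014 mm⁴
  horizontal leg (remainder): d = -43.3503 mm → contributes +1 955 807 mm⁴
Total I = 6 856 821 mm⁴.
Radius of gyration: k = √(I/A) = √(6 856 821 / 3 546) = 43.9736 mm.

k_x ≈ 43.97 mm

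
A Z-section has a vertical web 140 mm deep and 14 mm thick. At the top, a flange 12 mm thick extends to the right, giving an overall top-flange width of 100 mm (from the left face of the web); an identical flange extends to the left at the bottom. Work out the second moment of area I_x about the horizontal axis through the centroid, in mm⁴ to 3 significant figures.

Break the section into simple shapes (no overlaps), measuring from the bottom-left corner of the bounding box.
Web: 14 × 140, A = 1 960 mm², y = 70 mm, Ī = 3 201 333 mm⁴.
Top flange (beyond web): 86 × 12, A = 1 032 mm², y = 134 mm, Ī = 12 384 mm⁴.
Bottom flange (beyond web): 86 × 12, A = 1 032 mm², y = 6 mm, Ī = 12 384 mm⁴.
Centroid: ȳ = ΣA·y / ΣA = 70 mm.
Transfer each piece to the horizontal axis through the centroid using Ī + A·d² with d = y − 70:
  web: d = 0 mm → contributes +3 201 333 mm⁴
  top flange (beyond web): d = 64 mm → contributes +4 239 456 mm⁴
  bottom flange (beyond web): d = -64 mm → contributes +4 239 456 mm⁴
Total I = 11 680 245 mm⁴.

I_x ≈ 1.17 × 10⁷ mm⁴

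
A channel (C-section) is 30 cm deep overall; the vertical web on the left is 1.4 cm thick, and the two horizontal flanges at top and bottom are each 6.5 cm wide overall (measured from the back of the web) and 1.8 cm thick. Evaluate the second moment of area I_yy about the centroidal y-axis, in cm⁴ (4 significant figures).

Break the section into simple shapes (no overlaps), measuring from the bottom-left corner of the bounding box.
Web: 1.4 × 30, A = 42 cm², x = 0.7 cm, Ī = 6.86 cm⁴.
Top flange (beyond web): 5.1 × 1.8, A = 9.18 cm², x = 3.95 cm, Ī = 19.8977 cm⁴.
Bottom flange (beyond web): 5.1 × 1.8, A = 9.18 cm², x = 3.95 cm, Ī = 19.8977 cm⁴.
Centroid: x̄ = ΣA·x / ΣA = 1.68857 cm.
Transfer each piece to the centroidal y-axis using Ī + A·d² with d = x − 1.68857:
  web: d = -0.988569 cm → contributes +47.9052 cm⁴
  top flange (beyond web): d = 2.26143 cm → contributes +66.8448 cm⁴
  bottom flange (beyond web): d = 2.26143 cm → contributes +66.8448 cm⁴
Total I = 181.595 cm⁴.

I_yy ≈ 181.6 cm⁴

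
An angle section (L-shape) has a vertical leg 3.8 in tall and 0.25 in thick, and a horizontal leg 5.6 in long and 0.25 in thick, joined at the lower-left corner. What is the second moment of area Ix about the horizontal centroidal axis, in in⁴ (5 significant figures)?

Ix ≈ 2.9002 in⁴

Decompose the section into non-overlapping parts with the origin at the bottom-left of its bounding rectangle.
Vertical leg: 0.25 × 3.8, A = 0.95 in², y = 1.9 in, Ī = 1.143167 in⁴.
Horizontal leg (remainder): 5.35 × 0.25, A = 1.3375 in², y = 0.125 in, Ī = 0.006966146 in⁴.
Centroid: ȳ = ΣA·y / ΣA = 0.8621585 in.
Transfer each piece to the horizontal centroidal axis using Ī + A·d² with d = y − 0.8621585:
  vertical leg: d = 1.037842 in → contributes +2.166426 in⁴
  horizontal leg (remainder): d = -0.7371585 in → contributes +0.7337671 in⁴
Total I = 2.900193 in⁴.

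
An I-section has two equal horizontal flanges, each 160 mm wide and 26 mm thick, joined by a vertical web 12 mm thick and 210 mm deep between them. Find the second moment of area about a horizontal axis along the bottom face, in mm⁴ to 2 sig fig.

I_base ≈ 3.1 × 10⁸ mm⁴

Split into non-overlapping primitives; take the origin at the lower-left of the bounding box.
Bottom flange: 160 × 26, A = 4 160 mm², y = 13 mm, Ī = 234 347 mm⁴.
Web: 12 × 210, A = 2 520 mm², y = 131 mm, Ī = 9 261 000 mm⁴.
Top flange: 160 × 26, A = 4 160 mm², y = 249 mm, Ī = 234 347 mm⁴.
Transfer each piece to the base of the section using Ī + A·d² with d = y − 0:
  bottom flange: d = 13 mm → contributes +937 387 mm⁴
  web: d = 131 mm → contributes +52 506 720 mm⁴
  top flange: d = 249 mm → contributes +258 158 507 mm⁴
Total I = 311 602 613 mm⁴.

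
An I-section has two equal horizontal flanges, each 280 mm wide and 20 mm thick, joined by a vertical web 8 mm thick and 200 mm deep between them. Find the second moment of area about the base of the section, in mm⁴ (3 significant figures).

Treat the section as a set of non-overlapping primitives; coordinates are from the bounding-box lower-left.
Bottom flange: 280 × 20, A = 5 600 mm², y = 10 mm, Ī = 186 667 mm⁴.
Web: 8 × 200, A = 1 600 mm², y = 120 mm, Ī = 5 333 333 mm⁴.
Top flange: 280 × 20, A = 5 600 mm², y = 230 mm, Ī = 186 667 mm⁴.
Transfer each piece to the base of the section using Ī + A·d² with d = y − 0:
  bottom flange: d = 10 mm → contributes +746 667 mm⁴
  web: d = 120 mm → contributes +28 373 333 mm⁴
  top flange: d = 230 mm → contributes +296 426 667 mm⁴
Total I = 325 546 667 mm⁴.

I_base ≈ 3.26 × 10⁸ mm⁴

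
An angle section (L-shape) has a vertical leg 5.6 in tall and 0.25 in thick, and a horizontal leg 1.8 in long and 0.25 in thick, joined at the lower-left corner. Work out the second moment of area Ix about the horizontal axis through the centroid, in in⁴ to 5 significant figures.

Ix ≈ 5.8324 in⁴

Decompose the section into non-overlapping parts with the origin at the bottom-left of its bounding rectangle.
Vertical leg: 0.25 × 5.6, A = 1.4 in², y = 2.8 in, Ī = 3.658667 in⁴.
Horizontal leg (remainder): 1.55 × 0.25, A = 0.3875 in², y = 0.125 in, Ī = 0.002018229 in⁴.
Centroid: ȳ = ΣA·y / ΣA = 2.220105 in.
Transfer each piece to the horizontal axis through the centroid using Ī + A·d² with d = y − 2.220105:
  vertical leg: d = 0.5798951 in → contributes +4.129456 in⁴
  horizontal leg (remainder): d = -2.095105 in → contributes +1.702936 in⁴
Total I = 5.832392 in⁴.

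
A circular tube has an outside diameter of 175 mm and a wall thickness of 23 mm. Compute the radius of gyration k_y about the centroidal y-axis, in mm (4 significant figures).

k_y ≈ 54.35 mm

Break the section into simple shapes (no overlaps), measuring from the bottom-left corner of the bounding box.
Outer circle: ⌀175, A = 24052.8 mm², x = 87.5 mm, Ī = 46 038 598 mm⁴.
Bore (subtracted): ⌀129, A = 13069.8 mm², x = 87.5 mm, Ī = 13 593 420 mm⁴.
By symmetry the centroid is at mid-width, x̄ = 87.5 mm.
All pieces are centred on the centroidal y-axis, so I = ΣĪ (holes subtracted) = 32 445 178 mm⁴.
Radius of gyration: k = √(I/A) = √(32 445 178 / 10 983) = 54.3519 mm.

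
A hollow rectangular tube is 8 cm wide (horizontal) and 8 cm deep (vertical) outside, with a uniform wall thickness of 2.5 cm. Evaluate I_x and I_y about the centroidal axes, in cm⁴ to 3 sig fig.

I_x ≈ 335 cm⁴, I_y ≈ 335 cm⁴

Decompose the section into non-overlapping parts with the origin at the bottom-left of its bounding rectangle.
Outer rectangle: 8 × 8, A = 64 cm², y = 4 cm, Ī = 341.33 cm⁴.
Inner void (subtracted): 3 × 3, A = 9 cm², y = 4 cm, Ī = 6.75 cm⁴.
By symmetry the centroid is at mid-height, ȳ = 4 cm.
All pieces are centred on the centroidal x-axis, so I = ΣĪ (holes subtracted) = 334.58 cm⁴.
Repeating about the centroidal y-axis gives I_y = 334.58 cm⁴.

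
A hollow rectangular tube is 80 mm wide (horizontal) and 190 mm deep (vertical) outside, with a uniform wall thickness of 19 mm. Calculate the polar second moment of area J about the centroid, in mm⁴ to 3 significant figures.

J ≈ 4.06 × 10⁷ mm⁴

Split into non-overlapping primitives; take the origin at the lower-left of the bounding box.
Outer rectangle: 80 × 190, A = 15 200 mm², y = 95 mm, Ī = 45 726 667 mm⁴.
Inner void (subtracted): 42 × 152, A = 6 384 mm², y = 95 mm, Ī = 12 291 328 mm⁴.
By symmetry the centroid is at mid-height, ȳ = 95 mm.
All pieces are centred on the centroidal x-axis, so I = ΣĪ (holes subtracted) = 33 435 339 mm⁴.
Repeating about the centroidal y-axis gives I_y = 7 168 219 mm⁴.
Polar second moment: J = I_x + I_y = 40 603 557 mm⁴.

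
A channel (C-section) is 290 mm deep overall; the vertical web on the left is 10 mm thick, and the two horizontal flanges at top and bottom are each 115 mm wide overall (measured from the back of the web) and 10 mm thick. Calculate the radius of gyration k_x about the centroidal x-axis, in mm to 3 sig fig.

k_x ≈ 111 mm

Split into non-overlapping primitives; take the origin at the lower-left of the bounding box.
Web: 10 × 290, A = 2 900 mm², y = 145 mm, Ī = 20 324 167 mm⁴.
Top flange (beyond web): 105 × 10, A = 1 050 mm², y = 285 mm, Ī = 8 750 mm⁴.
Bottom flange (beyond web): 105 × 10, A = 1 050 mm², y = 5 mm, Ī = 8 750 mm⁴.
By symmetry the centroid is at mid-height, ȳ = 145 mm.
Transfer each piece to the centroidal x-axis using Ī + A·d² with d = y − 145:
  web: d = 0 mm → contributes +20 324 167 mm⁴
  top flange (beyond web): d = 140 mm → contributes +20 588 750 mm⁴
  bottom flange (beyond web): d = -140 mm → contributes +20 588 750 mm⁴
Total I = 61 501 667 mm⁴.
Radius of gyration: k = √(I/A) = √(61 501 667 / 5 000) = 110.91 mm.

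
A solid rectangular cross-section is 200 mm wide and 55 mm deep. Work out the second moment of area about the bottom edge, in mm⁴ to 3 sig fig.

The section: 200 × 55, A = 11 000 mm², y = 27.5 mm, Ī = 2 772 917 mm⁴.
Transfer it to a horizontal axis along the bottom face using Ī + A·d² with d = y − 0:
  the section: d = 27.5 mm → contributes +11 091 667 mm⁴
Total I = 11 091 667 mm⁴.

I_base ≈ 1.11 × 10⁷ mm⁴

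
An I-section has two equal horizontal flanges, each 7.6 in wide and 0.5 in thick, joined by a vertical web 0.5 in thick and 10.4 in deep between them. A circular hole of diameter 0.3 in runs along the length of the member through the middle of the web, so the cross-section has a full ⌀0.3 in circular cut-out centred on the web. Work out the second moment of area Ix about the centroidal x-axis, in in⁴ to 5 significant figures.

Treat the section as a set of non-overlapping primitives; coordinates are from the bounding-box lower-left.
Bottom flange: 7.6 × 0.5, A = 3.8 in², y = 0.25 in, Ī = 0.07916667 in⁴.
Web: 0.5 × 10.4, A = 5.2 in², y = 5.7 in, Ī = 46.86933 in⁴.
Top flange: 7.6 × 0.5, A = 3.8 in², y = 11.15 in, Ī = 0.07916667 in⁴.
Hole (subtracted): ⌀0.3, A = 0.07068583 in², y = 5.7 in, Ī = 0.0003976078 in⁴.
By symmetry the centroid is at mid-height, ȳ = 5.7 in.
Transfer each piece to the centroidal x-axis using Ī + A·d² with d = y − 5.7:
  bottom flange: d = -5.45 in → contributes +112.9487 in⁴
  web: d = 0 in → contributes +46.86933 in⁴
  top flange: d = 5.45 in → contributes +112.9487 in⁴
  hole: d = 0 in → contributes −0.0003976078 in⁴
Total I = 272.7663 in⁴.

Ix ≈ 272.77 in⁴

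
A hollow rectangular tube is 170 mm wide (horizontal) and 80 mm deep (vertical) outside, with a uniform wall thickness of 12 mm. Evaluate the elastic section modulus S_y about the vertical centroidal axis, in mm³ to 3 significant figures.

Treat the section as a set of non-overlapping primitives; coordinates are from the bounding-box lower-left.
Outer rectangle: 170 × 80, A = 13 600 mm², x = 85 mm, Ī = 32 753 333 mm⁴.
Inner void (subtracted): 146 × 56, A = 8 176 mm², x = 85 mm, Ī = 14 523 301 mm⁴.
By symmetry the centroid is at mid-width, x̄ = 85 mm.
All pieces are centred on the vertical centroidal axis, so I = ΣĪ (holes subtracted) = 18 230 032 mm⁴.
Extreme fibre distance c = 85 mm; S = I/c = 214 471 mm³.

S_y ≈ 2.14 × 10⁵ mm³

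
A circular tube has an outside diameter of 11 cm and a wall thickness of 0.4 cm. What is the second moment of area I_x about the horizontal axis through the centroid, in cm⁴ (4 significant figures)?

Decompose the section into non-overlapping parts with the origin at the bottom-left of its bounding rectangle.
Outer circle: ⌀11, A = 95.0332 cm², y = 5.5 cm, Ī = 718.688 cm⁴.
Bore (subtracted): ⌀10.2, A = 81.7128 cm², y = 5.5 cm, Ī = 531.338 cm⁴.
By symmetry the centroid is at mid-height, ȳ = 5.5 cm.
All pieces are centred on the horizontal axis through the centroid, so I = ΣĪ (holes subtracted) = 187.351 cm⁴.

I_x ≈ 187.4 cm⁴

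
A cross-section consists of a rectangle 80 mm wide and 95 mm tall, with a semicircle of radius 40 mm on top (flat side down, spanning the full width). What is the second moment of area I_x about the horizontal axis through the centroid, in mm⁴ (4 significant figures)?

Break the section into simple shapes (no overlaps), measuring from the bottom-left corner of the bounding box.
Rectangular body: 80 × 95, A = 7 600 mm², y = 47.5 mm, Ī = 5 715 833 mm⁴.
Semicircular cap: semicircle r = 40, A = 2513.27 mm², y = 111.977 mm, Ī = 280 978 mm⁴.
Centroid: ȳ = ΣA·y / ΣA = 63.5232 mm.
Transfer each piece to the horizontal axis through the centroid using Ī + A·d² with d = y − 63.5232:
  rectangular body: d = -16.0232 mm → contributes +7 667 084 mm⁴
  semicircular cap: d = 48.4533 mm → contributes +6 181 450 mm⁴
Total I = 13 848 534 mm⁴.

I_x ≈ 1.385 × 10⁷ mm⁴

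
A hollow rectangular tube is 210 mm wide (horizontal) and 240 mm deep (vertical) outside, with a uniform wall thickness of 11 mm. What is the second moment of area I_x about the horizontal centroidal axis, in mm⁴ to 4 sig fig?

Break the section into simple shapes (no overlaps), measuring from the bottom-left corner of the bounding box.
Outer rectangle: 210 × 240, A = 50 400 mm², y = 120 mm, Ī = 241 920 000 mm⁴.
Inner void (subtracted): 188 × 218, A = 40 984 mm², y = 120 mm, Ī = 162 310 301 mm⁴.
By symmetry the centroid is at mid-height, ȳ = 120 mm.
All pieces are centred on the horizontal centroidal axis, so I = ΣĪ (holes subtracted) = 79 609 699 mm⁴.

I_x ≈ 7.961 × 10⁷ mm⁴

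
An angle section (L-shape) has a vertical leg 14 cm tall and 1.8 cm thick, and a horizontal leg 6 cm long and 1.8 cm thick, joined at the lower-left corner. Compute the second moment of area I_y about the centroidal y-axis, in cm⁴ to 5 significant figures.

Break the section into simple shapes (no overlaps), measuring from the bottom-left corner of the bounding box.
Vertical leg: 1.8 × 14, A = 25.2 cm², x = 0.9 cm, Ī = 6.804 cm⁴.
Horizontal leg (remainder): 4.2 × 1.8, A = 7.56 cm², x = 3.9 cm, Ī = 11.1132 cm⁴.
Centroid: x̄ = ΣA·x / ΣA = 1.592308 cm.
Transfer each piece to the centroidal y-axis using Ī + A·d² with d = x − 1.592308:
  vertical leg: d = -0.6923077 cm → contributes +18.88211 cm⁴
  horizontal leg (remainder): d = 2.307692 cm → contributes +51.37356 cm⁴
Total I = 70.25566 cm⁴.

I_y ≈ 70.256 cm⁴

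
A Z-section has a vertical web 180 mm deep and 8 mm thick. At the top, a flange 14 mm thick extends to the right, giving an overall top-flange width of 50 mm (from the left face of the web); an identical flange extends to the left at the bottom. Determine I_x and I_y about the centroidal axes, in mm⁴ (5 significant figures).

I_x ≈ 1.2009 × 10⁷ mm⁴, I_y ≈ 9.1555 × 10⁵ mm⁴

Split into non-overlapping primitives; take the origin at the lower-left of the bounding box.
Web: 8 × 180, A = 1 440 mm², y = 90 mm, Ī = 3 888 000 mm⁴.
Top flange (beyond web): 42 × 14, A = 588 mm², y = 173 mm, Ī = 9 604 mm⁴.
Bottom flange (beyond web): 42 × 14, A = 588 mm², y = 7 mm, Ī = 9 604 mm⁴.
Centroid: ȳ = ΣA·y / ΣA = 90 mm.
Transfer each piece to the centroidal x-axis using Ī + A·d² with d = y − 90:
  web: d = 0 mm → contributes +3 888 000 mm⁴
  top flange (beyond web): d = 83 mm → contributes +4 060 336 mm⁴
  bottom flange (beyond web): d = -83 mm → contributes +4 060 336 mm⁴
Total I = 12 008 672 mm⁴.
For the y-axis: x̄ = 46 mm.
Repeating about the centroidal y-axis gives I_y = 915 552 mm⁴.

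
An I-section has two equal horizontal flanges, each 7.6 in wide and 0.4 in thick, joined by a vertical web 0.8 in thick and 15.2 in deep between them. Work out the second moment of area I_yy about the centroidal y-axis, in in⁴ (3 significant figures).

Split into non-overlapping primitives; take the origin at the lower-left of the bounding box.
Bottom flange: 7.6 × 0.4, A = 3.04 in², x = 3.8 in, Ī = 14.633 in⁴.
Web: 0.8 × 15.2, A = 12.16 in², x = 3.8 in, Ī = 0.64853 in⁴.
Top flange: 7.6 × 0.4, A = 3.04 in², x = 3.8 in, Ī = 14.633 in⁴.
By symmetry the centroid is at mid-width, x̄ = 3.8 in.
All pieces are centred on the centroidal y-axis, so I = ΣĪ = 29.914 in⁴.

I_yy ≈ 29.9 in⁴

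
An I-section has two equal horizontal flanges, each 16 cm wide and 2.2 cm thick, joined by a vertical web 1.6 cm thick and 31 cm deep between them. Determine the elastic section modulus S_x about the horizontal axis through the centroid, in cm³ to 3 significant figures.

S_x ≈ 1320 cm³

Break the section into simple shapes (no overlaps), measuring from the bottom-left corner of the bounding box.
Bottom flange: 16 × 2.2, A = 35.2 cm², y = 1.1 cm, Ī = 14.197 cm⁴.
Web: 1.6 × 31, A = 49.6 cm², y = 17.7 cm, Ī = 3972.1 cm⁴.
Top flange: 16 × 2.2, A = 35.2 cm², y = 34.3 cm, Ī = 14.197 cm⁴.
By symmetry the centroid is at mid-height, ȳ = 17.7 cm.
Transfer each piece to the horizontal axis through the centroid using Ī + A·d² with d = y − 17.7:
  bottom flange: d = -16.6 cm → contributes +9713.9 cm⁴
  web: d = 0 cm → contributes +3972.1 cm⁴
  top flange: d = 16.6 cm → contributes +9713.9 cm⁴
Total I = 23 400 cm⁴.
Extreme fibre distance c = 17.7 cm; S = I/c = 1 322 cm³.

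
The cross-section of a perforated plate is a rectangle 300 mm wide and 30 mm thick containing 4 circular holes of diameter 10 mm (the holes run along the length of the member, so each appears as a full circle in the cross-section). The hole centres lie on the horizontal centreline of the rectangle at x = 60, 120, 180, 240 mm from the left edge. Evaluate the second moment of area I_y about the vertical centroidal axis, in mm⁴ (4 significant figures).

I_y ≈ 6.608 × 10⁷ mm⁴

Split into non-overlapping primitives; take the origin at the lower-left of the bounding box.
Plate: 300 × 30, A = 9 000 mm², x = 150 mm, Ī = 67 500 000 mm⁴.
Hole 1 (subtracted): ⌀10, A = 78.5398 mm², x = 60 mm, Ī = 490.874 mm⁴.
Hole 2 (subtracted): ⌀10, A = 78.5398 mm², x = 120 mm, Ī = 490.874 mm⁴.
Hole 3 (subtracted): ⌀10, A = 78.5398 mm², x = 180 mm, Ī = 490.874 mm⁴.
Hole 4 (subtracted): ⌀10, A = 78.5398 mm², x = 240 mm, Ī = 490.874 mm⁴.
By symmetry the centroid is at mid-width, x̄ = 150 mm.
Transfer each piece to the vertical centroidal axis using Ī + A·d² with d = x − 150:
  plate: d = 0 mm → contributes +67 500 000 mm⁴
  hole 1: d = -90 mm → contributes −636 663 mm⁴
  hole 2: d = -30 mm → contributes −71176.7 mm⁴
  hole 3: d = 30 mm → contributes −71176.7 mm⁴
  hole 4: d = 90 mm → contributes −636 663 mm⁴
Total I = 66 084 320 mm⁴.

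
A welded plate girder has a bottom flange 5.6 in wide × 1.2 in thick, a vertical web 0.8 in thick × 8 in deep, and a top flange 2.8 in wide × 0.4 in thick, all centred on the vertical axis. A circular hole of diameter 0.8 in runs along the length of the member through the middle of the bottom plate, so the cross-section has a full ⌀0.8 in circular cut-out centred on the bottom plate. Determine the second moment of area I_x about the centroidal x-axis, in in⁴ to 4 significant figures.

I_x ≈ 144.7 in⁴

Decompose the section into non-overlapping parts with the origin at the bottom-left of its bounding rectangle.
Bottom plate: 5.6 × 1.2, A = 6.72 in², y = 0.6 in, Ī = 0.8064 in⁴.
Web plate: 0.8 × 8, A = 6.4 in², y = 5.2 in, Ī = 34.1333 in⁴.
Top plate: 2.8 × 0.4, A = 1.12 in², y = 9.4 in, Ī = 0.0149333 in⁴.
Hole (subtracted): ⌀0.8, A = 0.502655 in², y = 0.6 in, Ī = 0.0201062 in⁴.
Centroid: ȳ = ΣA·y / ΣA = 3.46052 in.
Transfer each piece to the centroidal x-axis using Ī + A·d² with d = y − 3.46052:
  bottom plate: d = -2.86052 in → contributes +55.7934 in⁴
  web plate: d = 1.73948 in → contributes +53.4983 in⁴
  top plate: d = 5.93948 in → contributes +39.5256 in⁴
  hole: d = -2.86052 in → contributes −4.13313 in⁴
Total I = 144.684 in⁴.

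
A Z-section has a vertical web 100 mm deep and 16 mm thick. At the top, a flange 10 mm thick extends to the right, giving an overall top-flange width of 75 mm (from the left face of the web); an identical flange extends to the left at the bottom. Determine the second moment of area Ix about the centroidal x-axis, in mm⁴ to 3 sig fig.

Ix ≈ 3.73 × 10⁶ mm⁴

Treat the section as a set of non-overlapping primitives; coordinates are from the bounding-box lower-left.
Web: 16 × 100, A = 1 600 mm², y = 50 mm, Ī = 1 333 333 mm⁴.
Top flange (beyond web): 59 × 10, A = 590 mm², y = 95 mm, Ī = 4916.7 mm⁴.
Bottom flange (beyond web): 59 × 10, A = 590 mm², y = 5 mm, Ī = 4916.7 mm⁴.
Centroid: ȳ = ΣA·y / ΣA = 50 mm.
Transfer each piece to the centroidal x-axis using Ī + A·d² with d = y − 50:
  web: d = 0 mm → contributes +1 333 333 mm⁴
  top flange (beyond web): d = 45 mm → contributes +1 199 667 mm⁴
  bottom flange (beyond web): d = -45 mm → contributes +1 199 667 mm⁴
Total I = 3 732 667 mm⁴.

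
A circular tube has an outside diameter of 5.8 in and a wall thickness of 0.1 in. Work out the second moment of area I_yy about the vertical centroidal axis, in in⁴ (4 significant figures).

I_yy ≈ 7.275 in⁴

Split into non-overlapping primitives; take the origin at the lower-left of the bounding box.
Outer circle: ⌀5.8, A = 26.4208 in², x = 2.9 in, Ī = 55.5497 in⁴.
Bore (subtracted): ⌀5.6, A = 24.6301 in², x = 2.9 in, Ī = 48.275 in⁴.
By symmetry the centroid is at mid-width, x̄ = 2.9 in.
All pieces are centred on the vertical centroidal axis, so I = ΣĪ (holes subtracted) = 7.27475 in⁴.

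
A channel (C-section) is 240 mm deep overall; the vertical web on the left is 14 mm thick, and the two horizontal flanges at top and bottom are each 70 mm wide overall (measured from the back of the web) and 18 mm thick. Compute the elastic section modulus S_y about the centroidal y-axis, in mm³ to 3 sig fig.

S_y ≈ 4.26 × 10⁴ mm³

Split into non-overlapping primitives; take the origin at the lower-left of the bounding box.
Web: 14 × 240, A = 3 360 mm², x = 7 mm, Ī = 54 880 mm⁴.
Top flange (beyond web): 56 × 18, A = 1 008 mm², x = 42 mm, Ī = 263 424 mm⁴.
Bottom flange (beyond web): 56 × 18, A = 1 008 mm², x = 42 mm, Ī = 263 424 mm⁴.
Centroid: x̄ = ΣA·x / ΣA = 20.125 mm.
Transfer each piece to the centroidal y-axis using Ī + A·d² with d = x − 20.125:
  web: d = -13.125 mm → contributes +633 693 mm⁴
  top flange (beyond web): d = 21.875 mm → contributes +745 768 mm⁴
  bottom flange (beyond web): d = 21.875 mm → contributes +745 768 mm⁴
Total I = 2 125 228 mm⁴.
Extreme fibre distance c = 49.875 mm; S = I/c = 42 611 mm³.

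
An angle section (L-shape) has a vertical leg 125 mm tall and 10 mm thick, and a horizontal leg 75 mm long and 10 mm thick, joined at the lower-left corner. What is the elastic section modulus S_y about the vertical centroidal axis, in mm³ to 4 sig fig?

S_y ≈ 1.470 × 10⁴ mm³

Break the section into simple shapes (no overlaps), measuring from the bottom-left corner of the bounding box.
Vertical leg: 10 × 125, A = 1 250 mm², x = 5 mm, Ī = 10416.7 mm⁴.
Horizontal leg (remainder): 65 × 10, A = 650 mm², x = 42.5 mm, Ī = 228 854 mm⁴.
Centroid: x̄ = ΣA·x / ΣA = 17.8289 mm.
Transfer each piece to the vertical centroidal axis using Ī + A·d² with d = x − 17.8289:
  vertical leg: d = -12.8289 mm → contributes +216 144 mm⁴
  horizontal leg (remainder): d = 24.6711 mm → contributes +624 484 mm⁴
Total I = 840 628 mm⁴.
Extreme fibre distance c = 57.1711 mm; S = I/c = 14703.7 mm³.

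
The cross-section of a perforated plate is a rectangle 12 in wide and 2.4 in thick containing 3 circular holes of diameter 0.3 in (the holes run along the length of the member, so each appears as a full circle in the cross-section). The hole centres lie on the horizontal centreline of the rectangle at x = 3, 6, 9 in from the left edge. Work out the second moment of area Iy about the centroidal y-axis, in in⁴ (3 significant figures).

Treat the section as a set of non-overlapping primitives; coordinates are from the bounding-box lower-left.
Plate: 12 × 2.4, A = 28.8 in², x = 6 in, Ī = 345.6 in⁴.
Hole 1 (subtracted): ⌀0.3, A = 0.070686 in², x = 3 in, Ī = 0.00039761 in⁴.
Hole 2 (subtracted): ⌀0.3, A = 0.070686 in², x = 6 in, Ī = 0.00039761 in⁴.
Hole 3 (subtracted): ⌀0.3, A = 0.070686 in², x = 9 in, Ī = 0.00039761 in⁴.
By symmetry the centroid is at mid-width, x̄ = 6 in.
Transfer each piece to the centroidal y-axis using Ī + A·d² with d = x − 6:
  plate: d = 0 in → contributes +345.6 in⁴
  hole 1: d = -3 in → contributes −0.63657 in⁴
  hole 2: d = 0 in → contributes −0.00039761 in⁴
  hole 3: d = 3 in → contributes −0.63657 in⁴
Total I = 344.33 in⁴.

Iy ≈ 344 in⁴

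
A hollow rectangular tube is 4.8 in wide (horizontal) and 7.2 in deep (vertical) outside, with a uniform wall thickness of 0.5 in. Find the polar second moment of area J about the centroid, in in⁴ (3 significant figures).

J ≈ 112 in⁴

Split into non-overlapping primitives; take the origin at the lower-left of the bounding box.
Outer rectangle: 4.8 × 7.2, A = 34.56 in², y = 3.6 in, Ī = 149.3 in⁴.
Inner void (subtracted): 3.8 × 6.2, A = 23.56 in², y = 3.6 in, Ī = 75.471 in⁴.
By symmetry the centroid is at mid-height, ȳ = 3.6 in.
All pieces are centred on the centroidal x-axis, so I = ΣĪ (holes subtracted) = 73.829 in⁴.
Repeating about the centroidal y-axis gives I_y = 38.005 in⁴.
Polar second moment: J = I_x + I_y = 111.83 in⁴.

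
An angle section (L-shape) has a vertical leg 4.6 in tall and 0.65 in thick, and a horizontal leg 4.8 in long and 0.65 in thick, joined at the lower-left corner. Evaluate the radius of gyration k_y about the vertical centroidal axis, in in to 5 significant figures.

k_y ≈ 1.4613 in

Decompose the section into non-overlapping parts with the origin at the bottom-left of its bounding rectangle.
Vertical leg: 0.65 × 4.6, A = 2.99 in², x = 0.325 in, Ī = 0.1052729 in⁴.
Horizontal leg (remainder): 4.15 × 0.65, A = 2.6975 in², x = 2.725 in, Ī = 3.871474 in⁴.
Centroid: x̄ = ΣA·x / ΣA = 1.463286 in.
Transfer each piece to the vertical centroidal axis using Ī + A·d² with d = x − 1.463286:
  vertical leg: d = -1.138286 in → contributes +3.979399 in⁴
  horizontal leg (remainder): d = 1.261714 in → contributes +8.165687 in⁴
Total I = 12.14509 in⁴.
Radius of gyration: k = √(I/A) = √(12.14509 / 5.6875) = 1.461301 in.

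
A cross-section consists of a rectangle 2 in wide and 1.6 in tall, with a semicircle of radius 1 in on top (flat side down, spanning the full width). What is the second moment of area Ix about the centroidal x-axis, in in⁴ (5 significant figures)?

Ix ≈ 2.3720 in⁴

Treat the section as a set of non-overlapping primitives; coordinates are from the bounding-box lower-left.
Rectangular body: 2 × 1.6, A = 3.2 in², y = 0.8 in, Ī = 0.6826667 in⁴.
Semicircular cap: semicircle r = 1, A = 1.570796 in², y = 2.024413 in, Ī = 0.109757 in⁴.
Centroid: ȳ = ΣA·y / ΣA = 1.203141 in.
Transfer each piece to the centroidal x-axis using Ī + A·d² with d = y − 1.203141:
  rectangular body: d = -0.403141 in → contributes +1.202739 in⁴
  semicircular cap: d = 0.8212722 in → contributes +1.16924 in⁴
Total I = 2.371979 in⁴.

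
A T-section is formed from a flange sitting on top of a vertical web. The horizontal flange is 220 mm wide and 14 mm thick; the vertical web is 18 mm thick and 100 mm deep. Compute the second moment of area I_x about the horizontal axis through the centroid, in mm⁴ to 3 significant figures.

Treat the section as a set of non-overlapping primitives; coordinates are from the bounding-box lower-left.
Flange: 220 × 14, A = 3 080 mm², y = 107 mm, Ī = 50 307 mm⁴.
Web: 18 × 100, A = 1 800 mm², y = 50 mm, Ī = 1 500 000 mm⁴.
Centroid: ȳ = ΣA·y / ΣA = 85.975 mm.
Transfer each piece to the horizontal axis through the centroid using Ī + A·d² with d = y − 85.975:
  flange: d = 21.025 mm → contributes +1 411 770 mm⁴
  web: d = -35.975 mm → contributes +3 829 614 mm⁴
Total I = 5 241 384 mm⁴.

I_x ≈ 5.24 × 10⁶ mm⁴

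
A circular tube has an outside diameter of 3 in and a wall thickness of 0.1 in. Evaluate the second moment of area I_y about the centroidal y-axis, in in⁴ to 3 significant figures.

I_y ≈ 0.959 in⁴

Treat the section as a set of non-overlapping primitives; coordinates are from the bounding-box lower-left.
Outer circle: ⌀3, A = 7.0686 in², x = 1.5 in, Ī = 3.9761 in⁴.
Bore (subtracted): ⌀2.8, A = 6.1575 in², x = 1.5 in, Ī = 3.0172 in⁴.
By symmetry the centroid is at mid-width, x̄ = 1.5 in.
All pieces are centred on the centroidal y-axis, so I = ΣĪ (holes subtracted) = 0.95889 in⁴.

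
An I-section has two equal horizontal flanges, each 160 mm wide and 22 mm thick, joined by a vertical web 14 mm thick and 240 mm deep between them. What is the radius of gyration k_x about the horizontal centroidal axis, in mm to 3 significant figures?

Treat the section as a set of non-overlapping primitives; coordinates are from the bounding-box lower-left.
Bottom flange: 160 × 22, A = 3 520 mm², y = 11 mm, Ī = 141 973 mm⁴.
Web: 14 × 240, A = 3 360 mm², y = 142 mm, Ī = 16 128 000 mm⁴.
Top flange: 160 × 22, A = 3 520 mm², y = 273 mm, Ī = 141 973 mm⁴.
By symmetry the centroid is at mid-height, ȳ = 142 mm.
Transfer each piece to the horizontal centroidal axis using Ī + A·d² with d = y − 142:
  bottom flange: d = -131 mm → contributes +60 548 693 mm⁴
  web: d = 0 mm → contributes +16 128 000 mm⁴
  top flange: d = 131 mm → contributes +60 548 693 mm⁴
Total I = 137 225 387 mm⁴.
Radius of gyration: k = √(I/A) = √(137 225 387 / 10 400) = 114.87 mm.

k_x ≈ 115 mm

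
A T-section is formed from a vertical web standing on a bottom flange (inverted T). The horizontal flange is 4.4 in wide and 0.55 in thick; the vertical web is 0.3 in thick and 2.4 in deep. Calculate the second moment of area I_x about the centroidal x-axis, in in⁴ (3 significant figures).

Break the section into simple shapes (no overlaps), measuring from the bottom-left corner of the bounding box.
Flange: 4.4 × 0.55, A = 2.42 in², y = 0.275 in, Ī = 0.061004 in⁴.
Web: 0.3 × 2.4, A = 0.72 in², y = 1.75 in, Ī = 0.3456 in⁴.
Centroid: ȳ = ΣA·y / ΣA = 0.61322 in.
Transfer each piece to the centroidal x-axis using Ī + A·d² with d = y − 0.61322:
  flange: d = -0.33822 in → contributes +0.33783 in⁴
  web: d = 1.1368 in → contributes +1.276 in⁴
Total I = 1.6139 in⁴.

I_x ≈ 1.61 in⁴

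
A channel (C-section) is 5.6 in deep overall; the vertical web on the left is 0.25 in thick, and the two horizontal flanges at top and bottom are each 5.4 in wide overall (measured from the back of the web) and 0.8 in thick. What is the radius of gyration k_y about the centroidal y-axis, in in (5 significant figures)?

Break the section into simple shapes (no overlaps), measuring from the bottom-left corner of the bounding box.
Web: 0.25 × 5.6, A = 1.4 in², x = 0.125 in, Ī = 0.007291667 in⁴.
Top flange (beyond web): 5.15 × 0.8, A = 4.12 in², x = 2.825 in, Ī = 9.106058 in⁴.
Bottom flange (beyond web): 5.15 × 0.8, A = 4.12 in², x = 2.825 in, Ī = 9.106058 in⁴.
Centroid: x̄ = ΣA·x / ΣA = 2.432884 in.
Transfer each piece to the centroidal y-axis using Ī + A·d² with d = x − 2.432884:
  web: d = -2.307884 in → contributes +7.46415 in⁴
  top flange (beyond web): d = 0.3921162 in → contributes +9.739529 in⁴
  bottom flange (beyond web): d = 0.3921162 in → contributes +9.739529 in⁴
Total I = 26.94321 in⁴.
Radius of gyration: k = √(I/A) = √(26.94321 / 9.64) = 1.671807 in.

k_y ≈ 1.6718 in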